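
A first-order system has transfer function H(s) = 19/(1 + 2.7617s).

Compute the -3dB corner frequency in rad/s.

Corner frequency = 1/τ = 1/2.7617 = 0.362 rad/s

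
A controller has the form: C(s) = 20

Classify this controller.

This is a Proportional (P) controller.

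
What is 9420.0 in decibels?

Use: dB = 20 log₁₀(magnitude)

dB = 20 log₁₀(9420.0) = 79.5 dB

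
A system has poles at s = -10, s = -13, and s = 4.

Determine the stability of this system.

Pole(s) at s = 4 are not in the left half-plane. System is unstable.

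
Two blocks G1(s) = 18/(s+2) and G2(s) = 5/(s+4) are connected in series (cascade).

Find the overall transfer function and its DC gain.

Series: multiply transfer functions. G_eq = 18/(s+2) × 5/(s+4) = 90/((s+2)(s+4)). DC gain = 90/(2×4) = 11.25.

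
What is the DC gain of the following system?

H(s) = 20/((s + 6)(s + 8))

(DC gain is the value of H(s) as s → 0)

DC gain = H(0) = 20/(6 × 8) = 20/48 = 0.4167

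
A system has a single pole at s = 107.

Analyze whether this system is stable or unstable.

Pole at s = 107 is in the right half-plane. Unstable.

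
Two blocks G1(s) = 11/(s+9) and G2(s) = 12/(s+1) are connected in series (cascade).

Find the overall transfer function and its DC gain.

Series: multiply transfer functions. G_eq = 11/(s+9) × 12/(s+1) = 132/((s+9)(s+1)). DC gain = 132/(9×1) = 14.6667.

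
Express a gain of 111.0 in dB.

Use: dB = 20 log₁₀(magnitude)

dB = 20 log₁₀(111.0) = 40.9 dB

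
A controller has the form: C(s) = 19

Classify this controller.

This is a Proportional (P) controller.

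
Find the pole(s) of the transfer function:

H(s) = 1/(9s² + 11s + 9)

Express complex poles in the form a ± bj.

Discriminant = 11² - 4×9×9 = 121 - 324 = -203 < 0, so the poles are a complex conjugate pair s = (-11 ± j√203)/(2×9). Real part = -11/(2×9) = -11/18 ≈ -0.6111; imaginary part = ±√203/(2×9) ≈ 0.7915. Poles: s = -0.6111 ± 0.7915j.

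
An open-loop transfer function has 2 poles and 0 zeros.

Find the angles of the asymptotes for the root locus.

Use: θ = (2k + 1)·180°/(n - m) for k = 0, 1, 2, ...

n - m = 2 - 0 = 2. Angles: θk = (2k + 1)·180°/2 = 90°, 270°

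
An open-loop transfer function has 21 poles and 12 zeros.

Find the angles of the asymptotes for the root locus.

n - m = 21 - 12 = 9. Angles: θk = (2k + 1)·180°/9 = 20°, 60°, 100°, 140°, 180°, 220°, 260°, 300°, 340°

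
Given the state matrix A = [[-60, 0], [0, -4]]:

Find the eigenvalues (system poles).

For diagonal matrix, eigenvalues are diagonal entries: λ₁ = -60, λ₂ = -4.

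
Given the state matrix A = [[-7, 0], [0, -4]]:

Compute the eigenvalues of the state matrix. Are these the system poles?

For diagonal matrix, eigenvalues are diagonal entries: λ₁ = -7, λ₂ = -4. Eigenvalues of A = system poles.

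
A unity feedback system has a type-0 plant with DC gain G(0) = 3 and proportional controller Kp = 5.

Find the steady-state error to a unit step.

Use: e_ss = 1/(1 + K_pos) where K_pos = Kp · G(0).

K_pos = Kp · G(0) = 5 × 3 = 15. e_ss = 1/(1 + 15) = 0.0625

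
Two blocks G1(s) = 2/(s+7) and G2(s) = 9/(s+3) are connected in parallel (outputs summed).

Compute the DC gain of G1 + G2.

Parallel: G_eq = G1 + G2. DC gain = G1(0) + G2(0) = 2/7 + 9/3 = 0.2857 + 3 = 3.2857.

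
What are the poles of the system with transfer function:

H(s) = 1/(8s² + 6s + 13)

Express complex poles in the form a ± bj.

Discriminant = 6² - 4×8×13 = 36 - 416 = -380 < 0, so the poles are a complex conjugate pair s = (-6 ± j√380)/(2×8). Real part = -6/(2×8) = -6/16 = -0.375; imaginary part = ±√380/(2×8) ≈ 1.2183. Poles: s = -0.375 ± 1.2183j.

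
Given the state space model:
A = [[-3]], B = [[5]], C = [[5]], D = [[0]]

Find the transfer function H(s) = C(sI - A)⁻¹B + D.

(sI - A)⁻¹ = 1/(s + 3). H(s) = 5 × 5/(s + 3) + 0 = 25/(s + 3).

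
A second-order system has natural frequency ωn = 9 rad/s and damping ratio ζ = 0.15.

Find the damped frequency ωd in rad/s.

ωd = ωn√(1 - ζ²) = 9√(1 - 0.15²) = 8.9 rad/s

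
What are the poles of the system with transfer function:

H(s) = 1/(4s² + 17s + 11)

Discriminant = 17² - 4×4×11 = 289 - 176 = 113 > 0, so two distinct real poles. Using quadratic formula: s = (-17 ± √113)/(2×4) = (-17 ± √113)/8, with √113 ≈ 10.6301. s₁ ≈ -0.7962, s₂ ≈ -3.4538. Poles: s₁ = -0.7962, s₂ = -3.4538.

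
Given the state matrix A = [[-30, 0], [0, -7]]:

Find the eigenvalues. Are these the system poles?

For diagonal matrix, eigenvalues are diagonal entries: λ₁ = -30, λ₂ = -7. Eigenvalues of A = system poles.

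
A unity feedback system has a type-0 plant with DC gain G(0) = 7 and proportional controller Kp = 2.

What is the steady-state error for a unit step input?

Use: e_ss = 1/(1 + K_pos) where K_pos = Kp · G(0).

K_pos = Kp · G(0) = 2 × 7 = 14. e_ss = 1/(1 + 14) = 0.0667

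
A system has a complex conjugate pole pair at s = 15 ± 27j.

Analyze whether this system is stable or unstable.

Real part of poles is 15 (> 0, right half-plane). Unstable.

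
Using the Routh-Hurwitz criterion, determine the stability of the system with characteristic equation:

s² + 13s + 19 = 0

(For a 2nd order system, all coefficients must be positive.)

Coefficients: 1, 13, 19. All positive, so system is stable.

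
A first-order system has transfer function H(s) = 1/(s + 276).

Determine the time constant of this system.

For H(s) = 1/(s + 1/τ), the pole is at -1/τ = -276, so τ = 1/276 = 0.0036 s.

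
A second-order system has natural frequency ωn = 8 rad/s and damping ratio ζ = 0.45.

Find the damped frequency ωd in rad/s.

ωd = ωn√(1 - ζ²) = 8√(1 - 0.45²) = 7.14 rad/s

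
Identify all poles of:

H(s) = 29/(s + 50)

Pole is where denominator = 0: s + 50 = 0, so s = -50.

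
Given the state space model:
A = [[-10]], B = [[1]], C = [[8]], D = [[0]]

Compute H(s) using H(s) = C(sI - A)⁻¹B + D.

(sI - A)⁻¹ = 1/(s + 10). H(s) = 8 × 1/(s + 10) + 0 = 8/(s + 10).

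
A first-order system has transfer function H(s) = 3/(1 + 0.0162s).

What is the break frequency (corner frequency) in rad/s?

Corner frequency = 1/τ = 1/0.0162 = 61.728 rad/s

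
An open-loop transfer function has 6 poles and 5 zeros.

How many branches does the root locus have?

Root locus has n branches where n = number of poles = 6.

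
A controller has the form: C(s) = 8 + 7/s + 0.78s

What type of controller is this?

This is a Proportional-Integral-Derivative (PID) controller.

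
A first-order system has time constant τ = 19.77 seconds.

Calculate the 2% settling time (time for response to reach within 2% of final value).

For first-order system, 2% settling time ≈ 4τ = 4 × 19.77 = 79.08 s.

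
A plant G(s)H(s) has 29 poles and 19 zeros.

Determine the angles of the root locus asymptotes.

n - m = 29 - 19 = 10. Angles: θk = (2k + 1)·180°/10 = 18°, 54°, 90°, 126°, 162°, 198°, 234°, 270°, 306°, 342°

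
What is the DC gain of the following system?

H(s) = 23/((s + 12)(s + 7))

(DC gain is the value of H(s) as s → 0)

DC gain = H(0) = 23/(12 × 7) = 23/84 = 0.2738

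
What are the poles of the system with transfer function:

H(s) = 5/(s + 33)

Pole is where denominator = 0: s + 33 = 0, so s = -33.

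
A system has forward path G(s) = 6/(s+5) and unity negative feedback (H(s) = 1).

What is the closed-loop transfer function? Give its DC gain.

T(s) = G/(1+GH) = [6/(s+5)] / [1 + 6/(s+5)] = 6/(s+5+6) = 6/(s+11). DC gain = 6/11 = 0.5455.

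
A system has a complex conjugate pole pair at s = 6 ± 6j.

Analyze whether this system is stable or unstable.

Real part of poles is 6 (> 0, right half-plane). Unstable.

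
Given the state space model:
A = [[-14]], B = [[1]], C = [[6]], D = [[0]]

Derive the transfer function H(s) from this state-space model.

(sI - A)⁻¹ = 1/(s + 14). H(s) = 6 × 1/(s + 14) + 0 = 6/(s + 14).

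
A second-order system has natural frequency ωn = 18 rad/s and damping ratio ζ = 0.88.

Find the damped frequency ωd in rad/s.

ωd = ωn√(1 - ζ²) = 18√(1 - 0.88²) = 8.55 rad/s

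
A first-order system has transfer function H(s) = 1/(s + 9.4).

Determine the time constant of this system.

For H(s) = 1/(s + 1/τ), the pole is at -1/τ = -9.4, so τ = 1/9.4 = 0.1064 s.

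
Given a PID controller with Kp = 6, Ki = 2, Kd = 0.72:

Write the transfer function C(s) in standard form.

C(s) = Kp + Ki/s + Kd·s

Substituting values: C(s) = 6 + 2/s + 0.72s = (0.72s² + 6s + 2)/s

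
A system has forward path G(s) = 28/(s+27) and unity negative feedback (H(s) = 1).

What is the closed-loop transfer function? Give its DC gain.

T(s) = G/(1+GH) = [28/(s+27)] / [1 + 28/(s+27)] = 28/(s+27+28) = 28/(s+55). DC gain = 28/55 = 0.5091.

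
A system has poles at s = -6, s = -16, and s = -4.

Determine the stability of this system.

All poles are in the left half-plane. System is stable.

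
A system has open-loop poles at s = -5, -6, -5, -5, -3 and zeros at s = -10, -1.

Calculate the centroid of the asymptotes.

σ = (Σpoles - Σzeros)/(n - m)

σ = (Σpoles - Σzeros)/(n - m) = (-24 - (-11))/(5 - 2) = -13/3 = -4.33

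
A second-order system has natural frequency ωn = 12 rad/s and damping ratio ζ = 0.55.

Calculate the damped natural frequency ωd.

ωd = ωn√(1 - ζ²) = 12√(1 - 0.55²) = 10.02 rad/s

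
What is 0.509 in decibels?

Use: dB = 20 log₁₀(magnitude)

dB = 20 log₁₀(0.509) = -5.9 dB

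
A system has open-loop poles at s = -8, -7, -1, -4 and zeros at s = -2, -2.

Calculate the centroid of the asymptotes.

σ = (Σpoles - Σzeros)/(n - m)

σ = (Σpoles - Σzeros)/(n - m) = (-20 - (-4))/(4 - 2) = -16/2 = -8.0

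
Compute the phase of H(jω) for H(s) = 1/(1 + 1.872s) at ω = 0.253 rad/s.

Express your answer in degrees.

Phase = -arctan(ωτ) = -arctan(0.253 × 1.872) = -25.3°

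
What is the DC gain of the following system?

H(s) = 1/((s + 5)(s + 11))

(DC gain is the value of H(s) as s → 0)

DC gain = H(0) = 1/(5 × 11) = 1/55 = 0.0182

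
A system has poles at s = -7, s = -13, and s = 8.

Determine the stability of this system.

Pole(s) at s = 8 are not in the left half-plane. System is unstable.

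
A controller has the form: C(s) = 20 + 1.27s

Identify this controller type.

This is a Proportional-Derivative (PD) controller.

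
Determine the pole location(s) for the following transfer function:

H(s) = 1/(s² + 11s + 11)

Discriminant = 11² - 4×1×11 = 121 - 44 = 77 > 0, so two distinct real poles. Using quadratic formula: s = (-11 ± √77)/(2×1) = (-11 ± √77)/2, with √77 ≈ 8.7750. s₁ ≈ -1.1125, s₂ ≈ -9.8875. Poles: s₁ = -1.1125, s₂ = -9.8875.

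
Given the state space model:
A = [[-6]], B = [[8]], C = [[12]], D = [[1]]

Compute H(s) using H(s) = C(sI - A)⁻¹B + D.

(sI - A)⁻¹ = 1/(s + 6). H(s) = 12×8/(s + 6) + 1 = (s + 102)/(s + 6).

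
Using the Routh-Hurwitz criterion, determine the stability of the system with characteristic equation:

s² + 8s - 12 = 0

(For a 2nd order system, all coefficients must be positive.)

Coefficients: 1, 8, -12. c=-12 not positive, so system is unstable.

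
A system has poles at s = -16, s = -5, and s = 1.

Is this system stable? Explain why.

Pole(s) at s = 1 are not in the left half-plane. System is unstable.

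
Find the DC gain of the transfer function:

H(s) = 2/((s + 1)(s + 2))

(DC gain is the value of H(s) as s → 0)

DC gain = H(0) = 2/(1 × 2) = 2/2 = 1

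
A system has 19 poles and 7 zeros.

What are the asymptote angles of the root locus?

n - m = 19 - 7 = 12. Angles: θk = (2k + 1)·180°/12 = 15°, 45°, 75°, 105°, 135°, 165°, 195°, 225°, 255°, 285°, 315°, 345°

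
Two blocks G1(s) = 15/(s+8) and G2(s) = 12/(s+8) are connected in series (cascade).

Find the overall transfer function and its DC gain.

Series: multiply transfer functions. G_eq = 15/(s+8) × 12/(s+8) = 180/((s+8)(s+8)). DC gain = 180/(8×8) = 2.8125.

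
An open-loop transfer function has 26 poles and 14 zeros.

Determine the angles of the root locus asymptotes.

n - m = 26 - 14 = 12. Angles: θk = (2k + 1)·180°/12 = 15°, 45°, 75°, 105°, 135°, 165°, 195°, 225°, 255°, 285°, 315°, 345°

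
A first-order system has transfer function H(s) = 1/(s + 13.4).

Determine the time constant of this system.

For H(s) = 1/(s + 1/τ), the pole is at -1/τ = -13.4, so τ = 1/13.4 = 0.0746 s.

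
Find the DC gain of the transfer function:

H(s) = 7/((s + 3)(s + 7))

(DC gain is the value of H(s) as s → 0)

DC gain = H(0) = 7/(3 × 7) = 7/21 = 0.3333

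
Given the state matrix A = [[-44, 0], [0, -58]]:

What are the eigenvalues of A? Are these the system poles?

For diagonal matrix, eigenvalues are diagonal entries: λ₁ = -44, λ₂ = -58. Eigenvalues of A = system poles.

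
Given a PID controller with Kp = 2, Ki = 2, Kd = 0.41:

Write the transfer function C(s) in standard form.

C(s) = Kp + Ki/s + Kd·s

Substituting values: C(s) = 2 + 2/s + 0.41s = (0.41s² + 2s + 2)/s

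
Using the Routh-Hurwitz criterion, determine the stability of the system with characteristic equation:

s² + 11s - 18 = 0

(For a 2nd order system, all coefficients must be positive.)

Coefficients: 1, 11, -18. c=-18 not positive, so system is unstable.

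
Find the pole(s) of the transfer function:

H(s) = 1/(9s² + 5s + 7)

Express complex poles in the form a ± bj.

Discriminant = 5² - 4×9×7 = 25 - 252 = -227 < 0, so the poles are a complex conjugate pair s = (-5 ± j√227)/(2×9). Real part = -5/(2×9) = -5/18 ≈ -0.2778; imaginary part = ±√227/(2×9) ≈ 0.8370. Poles: s = -0.2778 ± 0.8370j.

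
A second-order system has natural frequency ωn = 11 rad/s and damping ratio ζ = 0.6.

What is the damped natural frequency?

ωd = ωn√(1 - ζ²) = 11√(1 - 0.6²) = 8.8 rad/s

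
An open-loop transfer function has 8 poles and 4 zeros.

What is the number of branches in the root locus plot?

Root locus has n branches where n = number of poles = 8.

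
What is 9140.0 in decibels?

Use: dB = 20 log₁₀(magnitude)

dB = 20 log₁₀(9140.0) = 79.2 dB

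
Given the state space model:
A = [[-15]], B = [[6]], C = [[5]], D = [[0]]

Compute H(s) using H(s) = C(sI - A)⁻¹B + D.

(sI - A)⁻¹ = 1/(s + 15). H(s) = 5 × 6/(s + 15) + 0 = 30/(s + 15).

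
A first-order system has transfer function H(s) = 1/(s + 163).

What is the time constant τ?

For H(s) = 1/(s + 1/τ), the pole is at -1/τ = -163, so τ = 1/163 = 0.0061 s.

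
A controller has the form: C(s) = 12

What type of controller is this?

This is a Proportional (P) controller.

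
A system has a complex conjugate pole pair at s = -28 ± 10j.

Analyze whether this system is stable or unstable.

Real part of poles is -28 (< 0, left half-plane). Stable.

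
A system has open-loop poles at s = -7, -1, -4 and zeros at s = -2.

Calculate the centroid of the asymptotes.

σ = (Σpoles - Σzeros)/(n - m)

σ = (Σpoles - Σzeros)/(n - m) = (-12 - (-2))/(3 - 1) = -10/2 = -5.0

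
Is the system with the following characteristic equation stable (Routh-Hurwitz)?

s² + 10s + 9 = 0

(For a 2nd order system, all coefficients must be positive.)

Coefficients: 1, 10, 9. All positive, so system is stable.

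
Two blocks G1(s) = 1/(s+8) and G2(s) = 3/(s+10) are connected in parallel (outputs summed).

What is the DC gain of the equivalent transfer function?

Parallel: G_eq = G1 + G2. DC gain = G1(0) + G2(0) = 1/8 + 3/10 = 0.125 + 0.3 = 0.425.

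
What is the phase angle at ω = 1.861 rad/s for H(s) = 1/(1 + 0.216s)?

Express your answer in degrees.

Phase = -arctan(ωτ) = -arctan(1.861 × 0.216) = -21.9°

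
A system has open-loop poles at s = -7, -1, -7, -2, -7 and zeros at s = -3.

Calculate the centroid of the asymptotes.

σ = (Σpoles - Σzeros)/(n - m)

σ = (Σpoles - Σzeros)/(n - m) = (-24 - (-3))/(5 - 1) = -21/4 = -5.25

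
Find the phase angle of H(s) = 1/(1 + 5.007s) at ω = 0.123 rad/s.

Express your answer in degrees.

Phase = -arctan(ωτ) = -arctan(0.123 × 5.007) = -31.6°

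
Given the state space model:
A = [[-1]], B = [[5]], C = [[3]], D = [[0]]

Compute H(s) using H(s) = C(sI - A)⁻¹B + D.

(sI - A)⁻¹ = 1/(s + 1). H(s) = 3 × 5/(s + 1) + 0 = 15/(s + 1).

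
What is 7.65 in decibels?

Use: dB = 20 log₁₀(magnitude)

dB = 20 log₁₀(7.65) = 17.7 dB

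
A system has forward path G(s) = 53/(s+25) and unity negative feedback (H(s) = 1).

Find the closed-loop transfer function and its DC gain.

T(s) = G/(1+GH) = [53/(s+25)] / [1 + 53/(s+25)] = 53/(s+25+53) = 53/(s+78). DC gain = 53/78 = 0.6795.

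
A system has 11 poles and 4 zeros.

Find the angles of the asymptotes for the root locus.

n - m = 11 - 4 = 7. Angles: θk = (2k + 1)·180°/7 = 25.71°, 77.14°, 128.57°, 180°, 231.43°, 282.86°, 334.29°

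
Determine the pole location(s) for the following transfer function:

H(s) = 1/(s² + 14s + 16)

Discriminant = 14² - 4×1×16 = 196 - 64 = 132 > 0, so two distinct real poles. Using quadratic formula: s = (-14 ± √132)/(2×1) = (-14 ± √132)/2, with √132 ≈ 11.4891. s₁ ≈ -1.2554, s₂ ≈ -12.7446. Poles: s₁ = -1.2554, s₂ = -12.7446.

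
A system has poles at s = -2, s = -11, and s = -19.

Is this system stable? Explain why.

All poles are in the left half-plane. System is stable.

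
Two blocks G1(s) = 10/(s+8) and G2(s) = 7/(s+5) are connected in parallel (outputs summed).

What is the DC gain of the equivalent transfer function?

Parallel: G_eq = G1 + G2. DC gain = G1(0) + G2(0) = 10/8 + 7/5 = 1.25 + 1.4 = 2.65.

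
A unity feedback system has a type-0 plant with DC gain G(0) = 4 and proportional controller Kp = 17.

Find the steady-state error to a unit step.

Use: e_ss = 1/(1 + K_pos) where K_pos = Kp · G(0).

K_pos = Kp · G(0) = 17 × 4 = 68. e_ss = 1/(1 + 68) = 0.0145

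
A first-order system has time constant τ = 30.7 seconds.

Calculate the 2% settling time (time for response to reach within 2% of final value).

For first-order system, 2% settling time ≈ 4τ = 4 × 30.7 = 122.8 s.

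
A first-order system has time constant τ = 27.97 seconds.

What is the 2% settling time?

For first-order system, 2% settling time ≈ 4τ = 4 × 27.97 = 111.88 s.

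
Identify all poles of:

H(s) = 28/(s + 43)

Pole is where denominator = 0: s + 43 = 0, so s = -43.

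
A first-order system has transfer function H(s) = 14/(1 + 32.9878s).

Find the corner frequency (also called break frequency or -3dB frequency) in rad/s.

Corner frequency = 1/τ = 1/32.9878 = 0.03 rad/s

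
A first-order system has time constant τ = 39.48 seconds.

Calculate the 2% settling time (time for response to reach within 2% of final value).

For first-order system, 2% settling time ≈ 4τ = 4 × 39.48 = 157.92 s.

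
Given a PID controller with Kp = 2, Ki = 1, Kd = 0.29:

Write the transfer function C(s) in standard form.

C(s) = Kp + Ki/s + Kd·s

Substituting values: C(s) = 2 + 1/s + 0.29s = (0.29s² + 2s + 1)/s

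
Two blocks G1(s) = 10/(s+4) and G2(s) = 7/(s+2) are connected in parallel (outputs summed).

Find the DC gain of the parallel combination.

Parallel: G_eq = G1 + G2. DC gain = G1(0) + G2(0) = 10/4 + 7/2 = 2.5 + 3.5 = 6.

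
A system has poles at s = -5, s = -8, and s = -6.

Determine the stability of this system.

All poles are in the left half-plane. System is stable.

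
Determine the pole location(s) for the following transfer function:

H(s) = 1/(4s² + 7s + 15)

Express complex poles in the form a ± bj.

Discriminant = 7² - 4×4×15 = 49 - 240 = -191 < 0, so the poles are a complex conjugate pair s = (-7 ± j√191)/(2×4). Real part = -7/(2×4) = -7/8 = -0.875; imaginary part = ±√191/(2×4) ≈ 1.7275. Poles: s = -0.875 ± 1.7275j.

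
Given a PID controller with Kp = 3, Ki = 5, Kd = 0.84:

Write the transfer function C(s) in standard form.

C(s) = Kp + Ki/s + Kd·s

Substituting values: C(s) = 3 + 5/s + 0.84s = (0.84s² + 3s + 5)/s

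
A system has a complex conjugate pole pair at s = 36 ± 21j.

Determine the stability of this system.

Real part of poles is 36 (> 0, right half-plane). Unstable.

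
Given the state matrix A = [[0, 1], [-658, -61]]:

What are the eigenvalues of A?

det(A - λI) = λ² - (-61)λ + 658 = (λ - (-14))(λ - (-47)). Eigenvalues: -14, -47.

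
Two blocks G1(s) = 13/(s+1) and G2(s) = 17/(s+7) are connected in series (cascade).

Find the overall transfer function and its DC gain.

Series: multiply transfer functions. G_eq = 13/(s+1) × 17/(s+7) = 221/((s+1)(s+7)). DC gain = 221/(1×7) = 31.5714.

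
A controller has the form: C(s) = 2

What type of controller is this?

This is a Proportional (P) controller.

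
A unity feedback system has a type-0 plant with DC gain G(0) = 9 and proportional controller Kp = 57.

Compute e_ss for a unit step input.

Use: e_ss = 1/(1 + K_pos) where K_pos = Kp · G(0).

K_pos = Kp · G(0) = 57 × 9 = 513. e_ss = 1/(1 + 513) = 0.0019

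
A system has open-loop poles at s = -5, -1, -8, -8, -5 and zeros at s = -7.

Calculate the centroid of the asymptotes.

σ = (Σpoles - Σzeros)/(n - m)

σ = (Σpoles - Σzeros)/(n - m) = (-27 - (-7))/(5 - 1) = -20/4 = -5.0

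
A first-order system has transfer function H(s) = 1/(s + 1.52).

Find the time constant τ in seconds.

For H(s) = 1/(s + 1/τ), the pole is at -1/τ = -1.52, so τ = 1/1.52 = 0.6579 s.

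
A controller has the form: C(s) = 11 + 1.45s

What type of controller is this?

This is a Proportional-Derivative (PD) controller.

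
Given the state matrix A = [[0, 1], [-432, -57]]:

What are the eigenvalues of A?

det(A - λI) = λ² - (-57)λ + 432 = (λ - (-48))(λ - (-9)). Eigenvalues: -48, -9.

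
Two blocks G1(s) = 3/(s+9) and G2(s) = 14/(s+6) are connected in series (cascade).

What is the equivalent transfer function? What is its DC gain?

Series: multiply transfer functions. G_eq = 3/(s+9) × 14/(s+6) = 42/((s+9)(s+6)). DC gain = 42/(9×6) = 0.7778.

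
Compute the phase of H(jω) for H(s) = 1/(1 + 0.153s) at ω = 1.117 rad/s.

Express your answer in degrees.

Phase = -arctan(ωτ) = -arctan(1.117 × 0.153) = -9.7°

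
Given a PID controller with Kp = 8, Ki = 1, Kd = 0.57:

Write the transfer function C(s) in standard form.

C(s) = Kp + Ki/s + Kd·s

Substituting values: C(s) = 8 + 1/s + 0.57s = (0.57s² + 8s + 1)/s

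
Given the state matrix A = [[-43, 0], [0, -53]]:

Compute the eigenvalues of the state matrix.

For diagonal matrix, eigenvalues are diagonal entries: λ₁ = -43, λ₂ = -53.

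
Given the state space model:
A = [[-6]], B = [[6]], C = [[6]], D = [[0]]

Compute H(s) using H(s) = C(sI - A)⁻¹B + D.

(sI - A)⁻¹ = 1/(s + 6). H(s) = 6 × 6/(s + 6) + 0 = 36/(s + 6).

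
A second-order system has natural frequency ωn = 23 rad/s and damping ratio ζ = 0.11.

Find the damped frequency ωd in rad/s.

ωd = ωn√(1 - ζ²) = 23√(1 - 0.11²) = 22.86 rad/s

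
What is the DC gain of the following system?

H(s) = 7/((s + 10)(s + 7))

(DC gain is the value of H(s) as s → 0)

DC gain = H(0) = 7/(10 × 7) = 7/70 = 0.1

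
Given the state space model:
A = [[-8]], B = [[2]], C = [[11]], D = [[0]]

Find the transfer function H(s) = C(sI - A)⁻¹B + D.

(sI - A)⁻¹ = 1/(s + 8). H(s) = 11 × 2/(s + 8) + 0 = 22/(s + 8).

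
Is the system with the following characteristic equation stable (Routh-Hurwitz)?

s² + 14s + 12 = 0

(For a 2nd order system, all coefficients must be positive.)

Coefficients: 1, 14, 12. All positive, so system is stable.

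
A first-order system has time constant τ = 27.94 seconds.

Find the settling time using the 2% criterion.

For first-order system, 2% settling time ≈ 4τ = 4 × 27.94 = 111.76 s.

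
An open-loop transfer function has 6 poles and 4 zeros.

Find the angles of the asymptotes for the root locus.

n - m = 6 - 4 = 2. Angles: θk = (2k + 1)·180°/2 = 90°, 270°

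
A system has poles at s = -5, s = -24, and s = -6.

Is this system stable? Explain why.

All poles are in the left half-plane. System is stable.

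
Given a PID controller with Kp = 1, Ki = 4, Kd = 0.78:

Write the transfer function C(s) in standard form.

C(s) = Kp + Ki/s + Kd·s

Substituting values: C(s) = 1 + 4/s + 0.78s = (0.78s² + s + 4)/s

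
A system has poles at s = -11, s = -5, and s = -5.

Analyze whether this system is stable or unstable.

All poles are in the left half-plane. System is stable.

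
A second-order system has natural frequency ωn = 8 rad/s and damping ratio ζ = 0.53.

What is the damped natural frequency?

ωd = ωn√(1 - ζ²) = 8√(1 - 0.53²) = 6.78 rad/s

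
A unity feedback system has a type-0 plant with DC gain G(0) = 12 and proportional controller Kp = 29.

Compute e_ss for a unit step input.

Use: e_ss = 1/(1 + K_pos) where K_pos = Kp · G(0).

K_pos = Kp · G(0) = 29 × 12 = 348. e_ss = 1/(1 + 348) = 0.0029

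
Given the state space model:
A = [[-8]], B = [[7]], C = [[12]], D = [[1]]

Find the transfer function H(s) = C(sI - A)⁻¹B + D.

(sI - A)⁻¹ = 1/(s + 8). H(s) = 12×7/(s + 8) + 1 = (s + 92)/(s + 8).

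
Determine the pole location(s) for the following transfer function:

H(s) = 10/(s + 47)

Pole is where denominator = 0: s + 47 = 0, so s = -47.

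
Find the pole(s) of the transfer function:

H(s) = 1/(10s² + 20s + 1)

Discriminant = 20² - 4×10×1 = 400 - 40 = 360 > 0, so two distinct real poles. Using quadratic formula: s = (-20 ± √360)/(2×10) = (-20 ± √360)/20, with √360 ≈ 18.9737. s₁ ≈ -0.0513, s₂ ≈ -1.9487. Poles: s₁ = -0.0513, s₂ = -1.9487.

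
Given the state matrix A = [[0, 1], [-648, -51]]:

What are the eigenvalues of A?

det(A - λI) = λ² - (-51)λ + 648 = (λ - (-27))(λ - (-24)). Eigenvalues: -27, -24.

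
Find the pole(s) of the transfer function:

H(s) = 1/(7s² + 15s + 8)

Discriminant = 15² - 4×7×8 = 225 - 224 = 1 > 0, so two distinct real poles. Using quadratic formula: s = (-15 ± √1)/(2×7) = (-15 ± √1)/14, with √1 = 1. s₁ = -14/14 = -1, s₂ = -16/14 ≈ -1.1429. Poles: s₁ = -1, s₂ = -1.1429.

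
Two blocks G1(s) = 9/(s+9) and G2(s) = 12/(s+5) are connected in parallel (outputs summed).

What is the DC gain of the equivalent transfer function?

Parallel: G_eq = G1 + G2. DC gain = G1(0) + G2(0) = 9/9 + 12/5 = 1 + 2.4 = 3.4.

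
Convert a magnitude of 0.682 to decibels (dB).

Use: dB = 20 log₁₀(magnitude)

dB = 20 log₁₀(0.682) = -3.3 dB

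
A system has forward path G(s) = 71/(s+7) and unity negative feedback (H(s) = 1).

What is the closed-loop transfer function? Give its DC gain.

T(s) = G/(1+GH) = [71/(s+7)] / [1 + 71/(s+7)] = 71/(s+7+71) = 71/(s+78). DC gain = 71/78 = 0.9103.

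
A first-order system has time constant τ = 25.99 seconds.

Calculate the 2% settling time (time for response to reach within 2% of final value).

For first-order system, 2% settling time ≈ 4τ = 4 × 25.99 = 103.96 s.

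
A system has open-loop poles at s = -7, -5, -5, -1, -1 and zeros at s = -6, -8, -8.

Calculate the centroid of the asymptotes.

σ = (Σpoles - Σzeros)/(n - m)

σ = (Σpoles - Σzeros)/(n - m) = (-19 - (-22))/(5 - 3) = 3/2 = 1.5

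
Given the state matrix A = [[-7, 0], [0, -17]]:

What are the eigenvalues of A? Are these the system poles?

For diagonal matrix, eigenvalues are diagonal entries: λ₁ = -7, λ₂ = -17. Eigenvalues of A = system poles.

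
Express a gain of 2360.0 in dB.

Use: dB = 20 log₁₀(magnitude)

dB = 20 log₁₀(2360.0) = 67.5 dB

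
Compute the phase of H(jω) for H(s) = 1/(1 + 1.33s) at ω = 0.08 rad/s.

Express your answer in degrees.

Phase = -arctan(ωτ) = -arctan(0.08 × 1.33) = -6.1°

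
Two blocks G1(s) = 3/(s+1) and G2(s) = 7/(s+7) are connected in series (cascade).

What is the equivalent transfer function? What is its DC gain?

Series: multiply transfer functions. G_eq = 3/(s+1) × 7/(s+7) = 21/((s+1)(s+7)). DC gain = 21/(1×7) = 3.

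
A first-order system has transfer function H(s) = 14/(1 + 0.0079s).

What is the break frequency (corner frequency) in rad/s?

Corner frequency = 1/τ = 1/0.0079 = 126.582 rad/s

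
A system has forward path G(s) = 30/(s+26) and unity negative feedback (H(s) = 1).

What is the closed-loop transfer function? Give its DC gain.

T(s) = G/(1+GH) = [30/(s+26)] / [1 + 30/(s+26)] = 30/(s+26+30) = 30/(s+56). DC gain = 30/56 = 0.5357.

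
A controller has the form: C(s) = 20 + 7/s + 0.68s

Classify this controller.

This is a Proportional-Integral-Derivative (PID) controller.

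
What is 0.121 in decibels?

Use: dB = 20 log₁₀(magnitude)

dB = 20 log₁₀(0.121) = -18.3 dB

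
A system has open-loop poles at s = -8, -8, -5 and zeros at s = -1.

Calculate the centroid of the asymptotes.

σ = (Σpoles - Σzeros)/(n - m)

σ = (Σpoles - Σzeros)/(n - m) = (-21 - (-1))/(3 - 1) = -20/2 = -10.0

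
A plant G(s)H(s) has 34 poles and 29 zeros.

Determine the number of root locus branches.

Root locus has n branches where n = number of poles = 34.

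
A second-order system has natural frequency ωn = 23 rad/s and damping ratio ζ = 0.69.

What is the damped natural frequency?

ωd = ωn√(1 - ζ²) = 23√(1 - 0.69²) = 16.65 rad/s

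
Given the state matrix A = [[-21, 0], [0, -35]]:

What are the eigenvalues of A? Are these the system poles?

For diagonal matrix, eigenvalues are diagonal entries: λ₁ = -21, λ₂ = -35. Eigenvalues of A = system poles.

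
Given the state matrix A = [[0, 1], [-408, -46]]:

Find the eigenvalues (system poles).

det(A - λI) = λ² - (-46)λ + 408 = (λ - (-12))(λ - (-34)). Eigenvalues: -12, -34.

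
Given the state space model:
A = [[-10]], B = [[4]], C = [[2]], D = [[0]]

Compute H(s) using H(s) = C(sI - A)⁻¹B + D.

(sI - A)⁻¹ = 1/(s + 10). H(s) = 2 × 4/(s + 10) + 0 = 8/(s + 10).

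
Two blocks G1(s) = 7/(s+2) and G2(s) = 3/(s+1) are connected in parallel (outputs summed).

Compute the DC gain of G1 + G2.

Parallel: G_eq = G1 + G2. DC gain = G1(0) + G2(0) = 7/2 + 3/1 = 3.5 + 3 = 6.5.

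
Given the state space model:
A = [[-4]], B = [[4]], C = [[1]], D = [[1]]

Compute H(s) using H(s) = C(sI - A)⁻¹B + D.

(sI - A)⁻¹ = 1/(s + 4). H(s) = 1×4/(s + 4) + 1 = (s + 8)/(s + 4).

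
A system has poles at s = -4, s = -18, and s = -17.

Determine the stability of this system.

All poles are in the left half-plane. System is stable.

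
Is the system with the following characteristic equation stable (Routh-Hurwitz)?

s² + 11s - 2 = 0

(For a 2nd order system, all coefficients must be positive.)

Coefficients: 1, 11, -2. c=-2 not positive, so system is unstable.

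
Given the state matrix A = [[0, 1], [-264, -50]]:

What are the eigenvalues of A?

det(A - λI) = λ² - (-50)λ + 264 = (λ - (-6))(λ - (-44)). Eigenvalues: -6, -44.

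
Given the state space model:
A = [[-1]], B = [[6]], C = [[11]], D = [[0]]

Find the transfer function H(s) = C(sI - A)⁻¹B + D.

(sI - A)⁻¹ = 1/(s + 1). H(s) = 11 × 6/(s + 1) + 0 = 66/(s + 1).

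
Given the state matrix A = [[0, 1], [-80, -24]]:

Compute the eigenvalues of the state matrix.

det(A - λI) = λ² - (-24)λ + 80 = (λ - (-4))(λ - (-20)). Eigenvalues: -4, -20.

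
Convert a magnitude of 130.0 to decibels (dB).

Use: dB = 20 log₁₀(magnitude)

dB = 20 log₁₀(130.0) = 42.3 dB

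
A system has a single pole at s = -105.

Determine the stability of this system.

Pole at s = -105 is in the left half-plane. Stable.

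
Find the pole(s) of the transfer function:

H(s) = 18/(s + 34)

Pole is where denominator = 0: s + 34 = 0, so s = -34.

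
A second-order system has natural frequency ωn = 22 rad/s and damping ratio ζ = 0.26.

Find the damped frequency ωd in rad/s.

ωd = ωn√(1 - ζ²) = 22√(1 - 0.26²) = 21.24 rad/s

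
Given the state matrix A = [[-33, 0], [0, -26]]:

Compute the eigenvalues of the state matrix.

For diagonal matrix, eigenvalues are diagonal entries: λ₁ = -33, λ₂ = -26.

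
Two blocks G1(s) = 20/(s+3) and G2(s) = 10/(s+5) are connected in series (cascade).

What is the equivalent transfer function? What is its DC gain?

Series: multiply transfer functions. G_eq = 20/(s+3) × 10/(s+5) = 200/((s+3)(s+5)). DC gain = 200/(3×5) = 13.3333.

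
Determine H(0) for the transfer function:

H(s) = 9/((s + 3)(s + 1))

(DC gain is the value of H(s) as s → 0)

DC gain = H(0) = 9/(3 × 1) = 9/3 = 3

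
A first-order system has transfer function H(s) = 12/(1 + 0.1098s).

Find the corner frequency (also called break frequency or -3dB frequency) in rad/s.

Corner frequency = 1/τ = 1/0.1098 = 9.107 rad/s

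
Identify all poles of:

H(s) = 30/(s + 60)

Pole is where denominator = 0: s + 60 = 0, so s = -60.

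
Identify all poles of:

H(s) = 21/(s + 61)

Pole is where denominator = 0: s + 61 = 0, so s = -61.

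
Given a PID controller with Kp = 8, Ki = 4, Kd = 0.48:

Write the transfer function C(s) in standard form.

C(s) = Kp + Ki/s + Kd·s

Substituting values: C(s) = 8 + 4/s + 0.48s = (0.48s² + 8s + 4)/s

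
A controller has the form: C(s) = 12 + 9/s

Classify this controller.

This is a Proportional-Integral (PI) controller.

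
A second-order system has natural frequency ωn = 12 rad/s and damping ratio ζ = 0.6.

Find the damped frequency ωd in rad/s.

ωd = ωn√(1 - ζ²) = 12√(1 - 0.6²) = 9.6 rad/s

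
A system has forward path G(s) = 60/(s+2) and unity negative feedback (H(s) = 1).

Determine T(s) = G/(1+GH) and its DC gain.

T(s) = G/(1+GH) = [60/(s+2)] / [1 + 60/(s+2)] = 60/(s+2+60) = 60/(s+62). DC gain = 60/62 = 0.9677.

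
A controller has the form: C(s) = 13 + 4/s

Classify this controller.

This is a Proportional-Integral (PI) controller.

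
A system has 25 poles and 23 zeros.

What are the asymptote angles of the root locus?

n - m = 25 - 23 = 2. Angles: θk = (2k + 1)·180°/2 = 90°, 270°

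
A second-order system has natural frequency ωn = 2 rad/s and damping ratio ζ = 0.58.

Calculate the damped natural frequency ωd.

ωd = ωn√(1 - ζ²) = 2√(1 - 0.58²) = 1.63 rad/s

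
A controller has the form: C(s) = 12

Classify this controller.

This is a Proportional (P) controller.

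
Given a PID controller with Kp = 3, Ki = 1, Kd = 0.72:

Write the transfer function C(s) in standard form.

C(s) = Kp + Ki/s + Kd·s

Substituting values: C(s) = 3 + 1/s + 0.72s = (0.72s² + 3s + 1)/s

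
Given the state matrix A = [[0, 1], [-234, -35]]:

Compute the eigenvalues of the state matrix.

det(A - λI) = λ² - (-35)λ + 234 = (λ - (-9))(λ - (-26)). Eigenvalues: -9, -26.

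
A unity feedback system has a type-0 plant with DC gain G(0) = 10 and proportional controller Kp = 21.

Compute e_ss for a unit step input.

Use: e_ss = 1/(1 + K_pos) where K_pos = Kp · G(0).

K_pos = Kp · G(0) = 21 × 10 = 210. e_ss = 1/(1 + 210) = 0.0047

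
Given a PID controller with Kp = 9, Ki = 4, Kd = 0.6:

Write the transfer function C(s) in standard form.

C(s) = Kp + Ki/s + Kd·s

Substituting values: C(s) = 9 + 4/s + 0.6s = (0.6s² + 9s + 4)/s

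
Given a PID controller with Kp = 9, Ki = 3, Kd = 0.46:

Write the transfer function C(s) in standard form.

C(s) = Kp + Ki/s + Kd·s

Substituting values: C(s) = 9 + 3/s + 0.46s = (0.46s² + 9s + 3)/s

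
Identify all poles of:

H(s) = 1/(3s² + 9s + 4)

Discriminant = 9² - 4×3×4 = 81 - 48 = 33 > 0, so two distinct real poles. Using quadratic formula: s = (-9 ± √33)/(2×3) = (-9 ± √33)/6, with √33 ≈ 5.7446. s₁ ≈ -0.5426, s₂ ≈ -2.4574. Poles: s₁ = -0.5426, s₂ = -2.4574.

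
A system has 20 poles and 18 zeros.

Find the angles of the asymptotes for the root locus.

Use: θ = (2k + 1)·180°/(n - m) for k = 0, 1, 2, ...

n - m = 20 - 18 = 2. Angles: θk = (2k + 1)·180°/2 = 90°, 270°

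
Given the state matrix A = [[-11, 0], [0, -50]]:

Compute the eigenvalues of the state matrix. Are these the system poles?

For diagonal matrix, eigenvalues are diagonal entries: λ₁ = -11, λ₂ = -50. Eigenvalues of A = system poles.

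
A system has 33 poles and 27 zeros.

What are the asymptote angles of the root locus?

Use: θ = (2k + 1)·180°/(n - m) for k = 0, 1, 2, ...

n - m = 33 - 27 = 6. Angles: θk = (2k + 1)·180°/6 = 30°, 90°, 150°, 210°, 270°, 330°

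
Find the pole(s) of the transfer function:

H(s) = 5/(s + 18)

Pole is where denominator = 0: s + 18 = 0, so s = -18.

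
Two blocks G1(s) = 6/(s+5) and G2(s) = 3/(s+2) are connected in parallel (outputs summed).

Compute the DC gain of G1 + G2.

Parallel: G_eq = G1 + G2. DC gain = G1(0) + G2(0) = 6/5 + 3/2 = 1.2 + 1.5 = 2.7.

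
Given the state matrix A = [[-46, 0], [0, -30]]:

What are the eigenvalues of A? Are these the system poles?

For diagonal matrix, eigenvalues are diagonal entries: λ₁ = -46, λ₂ = -30. Eigenvalues of A = system poles.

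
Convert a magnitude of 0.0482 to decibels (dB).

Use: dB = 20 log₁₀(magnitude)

dB = 20 log₁₀(0.0482) = -26.3 dB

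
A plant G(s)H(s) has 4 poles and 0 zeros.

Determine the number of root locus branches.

Root locus has n branches where n = number of poles = 4.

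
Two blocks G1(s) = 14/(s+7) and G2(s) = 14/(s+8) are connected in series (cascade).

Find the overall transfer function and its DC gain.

Series: multiply transfer functions. G_eq = 14/(s+7) × 14/(s+8) = 196/((s+7)(s+8)). DC gain = 196/(7×8) = 3.5.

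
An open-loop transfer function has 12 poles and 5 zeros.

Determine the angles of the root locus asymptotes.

n - m = 12 - 5 = 7. Angles: θk = (2k + 1)·180°/7 = 25.71°, 77.14°, 128.57°, 180°, 231.43°, 282.86°, 334.29°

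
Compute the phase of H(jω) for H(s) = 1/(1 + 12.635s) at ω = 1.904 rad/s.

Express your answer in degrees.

Phase = -arctan(ωτ) = -arctan(1.904 × 12.635) = -87.6°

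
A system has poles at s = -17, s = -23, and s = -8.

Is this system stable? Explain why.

All poles are in the left half-plane. System is stable.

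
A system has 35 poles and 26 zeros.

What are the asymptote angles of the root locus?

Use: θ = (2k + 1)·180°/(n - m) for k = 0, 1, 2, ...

n - m = 35 - 26 = 9. Angles: θk = (2k + 1)·180°/9 = 20°, 60°, 100°, 140°, 180°, 220°, 260°, 300°, 340°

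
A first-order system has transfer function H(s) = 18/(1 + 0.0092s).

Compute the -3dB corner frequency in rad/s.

Corner frequency = 1/τ = 1/0.0092 = 108.696 rad/s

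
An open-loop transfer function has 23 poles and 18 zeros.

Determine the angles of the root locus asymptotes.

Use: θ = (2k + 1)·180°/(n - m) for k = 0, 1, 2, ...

n - m = 23 - 18 = 5. Angles: θk = (2k + 1)·180°/5 = 36°, 108°, 180°, 252°, 324°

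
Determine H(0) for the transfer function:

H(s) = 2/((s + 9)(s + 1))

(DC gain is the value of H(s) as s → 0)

DC gain = H(0) = 2/(9 × 1) = 2/9 = 0.2222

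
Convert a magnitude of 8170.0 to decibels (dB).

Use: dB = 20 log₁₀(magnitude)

dB = 20 log₁₀(8170.0) = 78.2 dB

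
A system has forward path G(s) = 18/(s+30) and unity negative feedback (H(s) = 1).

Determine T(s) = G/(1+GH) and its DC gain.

T(s) = G/(1+GH) = [18/(s+30)] / [1 + 18/(s+30)] = 18/(s+30+18) = 18/(s+48). DC gain = 18/48 = 0.375.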